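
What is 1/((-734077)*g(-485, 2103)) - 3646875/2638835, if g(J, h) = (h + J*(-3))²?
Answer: -6778043908864075267/4904511259159126476 ≈ -1.3820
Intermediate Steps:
g(J, h) = (h - 3*J)²
1/((-734077)*g(-485, 2103)) - 3646875/2638835 = 1/((-734077)*((-1*2103 + 3*(-485))²)) - 3646875/2638835 = -1/(734077*(-2103 - 1455)²) - 3646875*1/2638835 = -1/(734077*((-3558)²)) - 729375/527767 = -1/734077/12659364 - 729375/527767 = -1/734077*1/12659364 - 729375/527767 = -1/9292947947028 - 729375/527767 = -6778043908864075267/4904511259159126476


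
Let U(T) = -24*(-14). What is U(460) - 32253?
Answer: -31917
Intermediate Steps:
U(T) = 336
U(460) - 32253 = 336 - 32253 = -31917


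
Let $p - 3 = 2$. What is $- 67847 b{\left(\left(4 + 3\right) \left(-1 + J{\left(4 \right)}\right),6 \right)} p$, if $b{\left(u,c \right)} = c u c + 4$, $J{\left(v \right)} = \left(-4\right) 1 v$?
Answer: $1451925800$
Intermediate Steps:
$p = 5$ ($p = 3 + 2 = 5$)
$J{\left(v \right)} = - 4 v$
$b{\left(u,c \right)} = 4 + u c^{2}$ ($b{\left(u,c \right)} = u c^{2} + 4 = 4 + u c^{2}$)
$- 67847 b{\left(\left(4 + 3\right) \left(-1 + J{\left(4 \right)}\right),6 \right)} p = - 67847 \left(4 + \left(4 + 3\right) \left(-1 - 16\right) 6^{2}\right) 5 = - 67847 \left(4 + 7 \left(-1 - 16\right) 36\right) 5 = - 67847 \left(4 + 7 \left(-17\right) 36\right) 5 = - 67847 \left(4 - 4284\right) 5 = - 67847 \left(\left(-4280\right) 5\right) = \left(-67847\right) \left(-21400\right) = 1451925800$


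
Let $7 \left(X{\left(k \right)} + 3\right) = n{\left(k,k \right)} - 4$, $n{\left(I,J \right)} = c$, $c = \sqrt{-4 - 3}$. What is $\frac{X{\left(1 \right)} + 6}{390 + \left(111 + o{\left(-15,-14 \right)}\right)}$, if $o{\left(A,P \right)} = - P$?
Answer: $\frac{17}{3605} + \frac{i \sqrt{7}}{3605} \approx 0.0047157 + 0.00073391 i$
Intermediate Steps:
$c = i \sqrt{7}$ ($c = \sqrt{-7} = i \sqrt{7} \approx 2.6458 i$)
$n{\left(I,J \right)} = i \sqrt{7}$
$X{\left(k \right)} = - \frac{25}{7} + \frac{i \sqrt{7}}{7}$ ($X{\left(k \right)} = -3 + \frac{i \sqrt{7} - 4}{7} = -3 + \frac{-4 + i \sqrt{7}}{7} = -3 - \left(\frac{4}{7} - \frac{i \sqrt{7}}{7}\right) = - \frac{25}{7} + \frac{i \sqrt{7}}{7}$)
$\frac{X{\left(1 \right)} + 6}{390 + \left(111 + o{\left(-15,-14 \right)}\right)} = \frac{\left(- \frac{25}{7} + \frac{i \sqrt{7}}{7}\right) + 6}{390 + \left(111 - -14\right)} = \frac{\frac{17}{7} + \frac{i \sqrt{7}}{7}}{390 + \left(111 + 14\right)} = \frac{\frac{17}{7} + \frac{i \sqrt{7}}{7}}{390 + 125} = \frac{\frac{17}{7} + \frac{i \sqrt{7}}{7}}{515} = \left(\frac{17}{7} + \frac{i \sqrt{7}}{7}\right) \frac{1}{515} = \frac{17}{3605} + \frac{i \sqrt{7}}{3605}$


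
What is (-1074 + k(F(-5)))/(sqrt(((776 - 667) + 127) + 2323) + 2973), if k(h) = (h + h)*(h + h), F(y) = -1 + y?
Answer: -92163/294539 + 31*sqrt(2559)/294539 ≈ -0.30758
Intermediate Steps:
k(h) = 4*h**2 (k(h) = (2*h)*(2*h) = 4*h**2)
(-1074 + k(F(-5)))/(sqrt(((776 - 667) + 127) + 2323) + 2973) = (-1074 + 4*(-1 - 5)**2)/(sqrt(((776 - 667) + 127) + 2323) + 2973) = (-1074 + 4*(-6)**2)/(sqrt((109 + 127) + 2323) + 2973) = (-1074 + 4*36)/(sqrt(236 + 2323) + 2973) = (-1074 + 144)/(sqrt(2559) + 2973) = -930/(2973 + sqrt(2559))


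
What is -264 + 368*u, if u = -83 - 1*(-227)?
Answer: 52728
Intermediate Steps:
u = 144 (u = -83 + 227 = 144)
-264 + 368*u = -264 + 368*144 = -264 + 52992 = 52728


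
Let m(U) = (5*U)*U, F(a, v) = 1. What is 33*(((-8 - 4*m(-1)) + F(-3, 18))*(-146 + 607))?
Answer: -410751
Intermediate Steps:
m(U) = 5*U²
33*(((-8 - 4*m(-1)) + F(-3, 18))*(-146 + 607)) = 33*(((-8 - 20*(-1)²) + 1)*(-146 + 607)) = 33*(((-8 - 20) + 1)*461) = 33*((-28 + 1)*461) = 33*(-27*461) = 33*(-12447) = -410751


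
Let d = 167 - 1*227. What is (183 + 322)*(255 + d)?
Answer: 98475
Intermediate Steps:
d = -60 (d = 167 - 227 = -60)
(183 + 322)*(255 + d) = (183 + 322)*(255 - 60) = 505*195 = 98475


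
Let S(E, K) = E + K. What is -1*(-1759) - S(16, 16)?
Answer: 1727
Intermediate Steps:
-1*(-1759) - S(16, 16) = -1*(-1759) - (16 + 16) = 1759 - 1*32 = 1759 - 32 = 1727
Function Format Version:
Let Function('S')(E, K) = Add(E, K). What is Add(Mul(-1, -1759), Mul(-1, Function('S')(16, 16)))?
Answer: 1727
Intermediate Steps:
Add(Mul(-1, -1759), Mul(-1, Function('S')(16, 16))) = Add(Mul(-1, -1759), Mul(-1, Add(16, 16))) = Add(1759, Mul(-1, 32)) = Add(1759, -32) = 1727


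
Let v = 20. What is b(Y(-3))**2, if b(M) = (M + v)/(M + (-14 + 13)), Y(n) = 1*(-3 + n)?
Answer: 4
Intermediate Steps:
Y(n) = -3 + n
b(M) = (20 + M)/(-1 + M) (b(M) = (M + 20)/(M + (-14 + 13)) = (20 + M)/(M - 1) = (20 + M)/(-1 + M))
b(Y(-3))**2 = ((20 + (-3 - 3))/(-1 + (-3 - 3)))**2 = ((20 - 6)/(-1 - 6))**2 = (14/(-7))**2 = (-1/7*14)**2 = (-2)**2 = 4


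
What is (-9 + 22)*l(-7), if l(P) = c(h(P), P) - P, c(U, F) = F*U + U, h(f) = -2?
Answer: 247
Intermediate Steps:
c(U, F) = U + F*U
l(P) = -2 - 3*P (l(P) = -2*(1 + P) - P = (-2 - 2*P) - P = -2 - 3*P)
(-9 + 22)*l(-7) = (-9 + 22)*(-2 - 3*(-7)) = 13*(-2 + 21) = 13*19 = 247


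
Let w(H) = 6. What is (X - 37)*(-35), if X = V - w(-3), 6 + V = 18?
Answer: 1085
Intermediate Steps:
V = 12 (V = -6 + 18 = 12)
X = 6 (X = 12 - 1*6 = 12 - 6 = 6)
(X - 37)*(-35) = (6 - 37)*(-35) = -31*(-35) = 1085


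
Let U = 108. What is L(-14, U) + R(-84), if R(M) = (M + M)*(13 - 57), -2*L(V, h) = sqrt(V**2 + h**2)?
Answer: 7392 - sqrt(2965) ≈ 7337.5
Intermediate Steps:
L(V, h) = -sqrt(V**2 + h**2)/2
R(M) = -88*M (R(M) = (2*M)*(-44) = -88*M)
L(-14, U) + R(-84) = -sqrt((-14)**2 + 108**2)/2 - 88*(-84) = -sqrt(196 + 11664)/2 + 7392 = -sqrt(2965) + 7392 = 7392 - sqrt(2965)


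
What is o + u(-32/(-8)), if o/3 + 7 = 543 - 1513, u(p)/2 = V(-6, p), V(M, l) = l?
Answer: -2923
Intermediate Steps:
u(p) = 2*p
o = -2931 (o = -21 + 3*(543 - 1513) = -21 + 3*(-970) = -21 - 2910 = -2931)
o + u(-32/(-8)) = -2931 + 2*(-32/(-8)) = -2931 + 2*(-32*(-⅛)) = -2931 + 2*4 = -2931 + 8 = -2923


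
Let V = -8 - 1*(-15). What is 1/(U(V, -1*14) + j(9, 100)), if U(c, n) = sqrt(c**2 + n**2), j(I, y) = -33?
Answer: -33/844 - 7*sqrt(5)/844 ≈ -0.057645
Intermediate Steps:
V = 7 (V = -8 + 15 = 7)
1/(U(V, -1*14) + j(9, 100)) = 1/(sqrt(7**2 + (-1*14)**2) - 33) = 1/(sqrt(49 + (-14)**2) - 33) = 1/(sqrt(49 + 196) - 33) = 1/(sqrt(245) - 33) = 1/(7*sqrt(5) - 33) = 1/(-33 + 7*sqrt(5))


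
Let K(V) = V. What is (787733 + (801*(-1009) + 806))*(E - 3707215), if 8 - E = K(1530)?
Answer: 72950856790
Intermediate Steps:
E = -1522 (E = 8 - 1*1530 = 8 - 1530 = -1522)
(787733 + (801*(-1009) + 806))*(E - 3707215) = (787733 + (801*(-1009) + 806))*(-1522 - 3707215) = (787733 + (-808209 + 806))*(-3708737) = (787733 - 807403)*(-3708737) = -19670*(-3708737) = 72950856790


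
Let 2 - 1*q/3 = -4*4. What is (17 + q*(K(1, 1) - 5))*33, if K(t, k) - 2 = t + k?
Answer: -1221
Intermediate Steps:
K(t, k) = 2 + k + t (K(t, k) = 2 + (t + k) = 2 + (k + t) = 2 + k + t)
q = 54 (q = 6 - (-12)*4 = 6 - 3*(-16) = 6 + 48 = 54)
(17 + q*(K(1, 1) - 5))*33 = (17 + 54*((2 + 1 + 1) - 5))*33 = (17 + 54*(4 - 5))*33 = (17 + 54*(-1))*33 = (17 - 54)*33 = -37*33 = -1221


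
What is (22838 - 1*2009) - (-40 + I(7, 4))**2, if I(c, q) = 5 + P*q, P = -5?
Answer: 17804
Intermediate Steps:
I(c, q) = 5 - 5*q
(22838 - 1*2009) - (-40 + I(7, 4))**2 = (22838 - 1*2009) - (-40 + (5 - 5*4))**2 = (22838 - 2009) - (-40 + (5 - 20))**2 = 20829 - (-40 - 15)**2 = 20829 - 1*(-55)**2 = 20829 - 1*3025 = 20829 - 3025 = 17804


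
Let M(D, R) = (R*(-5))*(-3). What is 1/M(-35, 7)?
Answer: 1/105 ≈ 0.0095238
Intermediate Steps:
M(D, R) = 15*R (M(D, R) = -5*R*(-3) = 15*R)
1/M(-35, 7) = 1/(15*7) = 1/105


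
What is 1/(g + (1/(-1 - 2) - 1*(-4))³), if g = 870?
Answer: 27/24821 ≈ 0.0010878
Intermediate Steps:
1/(g + (1/(-1 - 2) - 1*(-4))³) = 1/(870 + (1/(-1 - 2) - 1*(-4))³) = 1/(870 + (1/(-3) + 4)³) = 1/(870 + (-⅓ + 4)³) = 1/(870 + (11/3)³) = 1/(870 + 1331/27) = 1/(24821/27) = 27/24821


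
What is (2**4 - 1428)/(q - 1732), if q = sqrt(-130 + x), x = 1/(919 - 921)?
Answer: 4891168/5999909 + 4236*I*sqrt(58)/5999909 ≈ 0.81521 + 0.0053768*I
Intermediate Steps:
x = -1/2 (x = 1/(-2) = -1/2 ≈ -0.50000)
q = 3*I*sqrt(58)/2 (q = sqrt(-130 - 1/2) = sqrt(-261/2) = 3*I*sqrt(58)/2 ≈ 11.424*I)
(2**4 - 1428)/(q - 1732) = (2**4 - 1428)/(3*I*sqrt(58)/2 - 1732) = (16 - 1428)/(-1732 + 3*I*sqrt(58)/2) = -1412/(-1732 + 3*I*sqrt(58)/2)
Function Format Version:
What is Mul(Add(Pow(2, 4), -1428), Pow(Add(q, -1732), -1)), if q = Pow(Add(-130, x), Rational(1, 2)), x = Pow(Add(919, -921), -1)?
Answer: Add(Rational(4891168, 5999909), Mul(Rational(4236, 5999909), I, Pow(58, Rational(1, 2)))) ≈ Add(0.81521, Mul(0.0053768, I))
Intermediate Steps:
x = Rational(-1, 2) (x = Pow(-2, -1) = Rational(-1, 2) ≈ -0.50000)
q = Mul(Rational(3, 2), I, Pow(58, Rational(1, 2))) (q = Pow(Add(-130, Rational(-1, 2)), Rational(1, 2)) = Pow(Rational(-261, 2), Rational(1, 2)) = Mul(Rational(3, 2), I, Pow(58, Rational(1, 2))) ≈ Mul(11.424, I))
Mul(Add(Pow(2, 4), -1428), Pow(Add(q, -1732), -1)) = Mul(Add(Pow(2, 4), -1428), Pow(Add(Mul(Rational(3, 2), I, Pow(58, Rational(1, 2))), -1732), -1)) = Mul(Add(16, -1428), Pow(Add(-1732, Mul(Rational(3, 2), I, Pow(58, Rational(1, 2)))), -1)) = Mul(-1412, Pow(Add(-1732, Mul(Rational(3, 2), I, Pow(58, Rational(1, 2)))), -1))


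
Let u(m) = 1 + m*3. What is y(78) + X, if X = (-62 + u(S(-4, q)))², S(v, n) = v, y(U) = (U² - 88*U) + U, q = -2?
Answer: 4627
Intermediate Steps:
y(U) = U² - 87*U
u(m) = 1 + 3*m
X = 5329 (X = (-62 + (1 + 3*(-4)))² = (-62 + (1 - 12))² = (-62 - 11)² = (-73)² = 5329)
y(78) + X = 78*(-87 + 78) + 5329 = 78*(-9) + 5329 = -702 + 5329 = 4627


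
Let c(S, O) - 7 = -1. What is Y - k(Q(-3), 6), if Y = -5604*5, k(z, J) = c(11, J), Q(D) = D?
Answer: -28026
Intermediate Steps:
c(S, O) = 6 (c(S, O) = 7 - 1 = 6)
k(z, J) = 6
Y = -28020
Y - k(Q(-3), 6) = -28020 - 1*6 = -28020 - 6 = -28026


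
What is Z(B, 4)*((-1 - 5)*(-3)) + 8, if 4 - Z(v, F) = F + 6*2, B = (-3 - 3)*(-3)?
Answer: -208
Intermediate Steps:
B = 18 (B = -6*(-3) = 18)
Z(v, F) = -8 - F (Z(v, F) = 4 - (F + 6*2) = 4 - (F + 12) = 4 - (12 + F) = 4 + (-12 - F) = -8 - F)
Z(B, 4)*((-1 - 5)*(-3)) + 8 = (-8 - 1*4)*((-1 - 5)*(-3)) + 8 = (-8 - 4)*(-6*(-3)) + 8 = -12*18 + 8 = -216 + 8 = -208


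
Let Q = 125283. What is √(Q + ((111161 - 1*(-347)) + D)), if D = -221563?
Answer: 18*√47 ≈ 123.40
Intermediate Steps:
√(Q + ((111161 - 1*(-347)) + D)) = √(125283 + ((111161 - 1*(-347)) - 221563)) = √(125283 + ((111161 + 347) - 221563)) = √(125283 + (111508 - 221563)) = √(125283 - 110055) = √15228 = 18*√47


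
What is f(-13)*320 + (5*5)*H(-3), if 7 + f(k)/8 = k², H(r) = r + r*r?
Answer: 414870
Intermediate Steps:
H(r) = r + r²
f(k) = -56 + 8*k²
f(-13)*320 + (5*5)*H(-3) = (-56 + 8*(-13)²)*320 + (5*5)*(-3*(1 - 3)) = (-56 + 8*169)*320 + 25*(-3*(-2)) = (-56 + 1352)*320 + 25*6 = 1296*320 + 150 = 414720 + 150 = 414870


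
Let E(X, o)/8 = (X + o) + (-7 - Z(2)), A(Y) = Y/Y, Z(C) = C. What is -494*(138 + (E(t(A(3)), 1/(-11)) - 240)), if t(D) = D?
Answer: 905996/11 ≈ 82363.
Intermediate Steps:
A(Y) = 1
E(X, o) = -72 + 8*X + 8*o (E(X, o) = 8*((X + o) + (-7 - 1*2)) = 8*((X + o) + (-7 - 2)) = 8*((X + o) - 9) = 8*(-9 + X + o) = -72 + 8*X + 8*o)
-494*(138 + (E(t(A(3)), 1/(-11)) - 240)) = -494*(138 + ((-72 + 8*1 + 8/(-11)) - 240)) = -494*(138 + ((-72 + 8 + 8*(-1/11)) - 240)) = -494*(138 + ((-72 + 8 - 8/11) - 240)) = -494*(138 + (-712/11 - 240)) = -494*(138 - 3352/11) = -494*(-1834/11) = 905996/11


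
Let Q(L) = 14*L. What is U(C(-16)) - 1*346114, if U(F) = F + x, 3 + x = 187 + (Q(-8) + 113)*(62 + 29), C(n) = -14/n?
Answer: -2766705/8 ≈ -3.4584e+5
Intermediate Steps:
x = 275 (x = -3 + (187 + (14*(-8) + 113)*(62 + 29)) = -3 + (187 + (-112 + 113)*91) = -3 + (187 + 1*91) = -3 + (187 + 91) = -3 + 278 = 275)
U(F) = 275 + F (U(F) = F + 275 = 275 + F)
U(C(-16)) - 1*346114 = (275 - 14/(-16)) - 1*346114 = (275 - 14*(-1/16)) - 346114 = (275 + 7/8) - 346114 = 2207/8 - 346114 = -2766705/8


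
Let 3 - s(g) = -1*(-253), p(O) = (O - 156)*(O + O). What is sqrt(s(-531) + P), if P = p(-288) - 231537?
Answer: sqrt(23957) ≈ 154.78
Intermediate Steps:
p(O) = 2*O*(-156 + O) (p(O) = (-156 + O)*(2*O) = 2*O*(-156 + O))
s(g) = -250 (s(g) = 3 - (-1)*(-253) = 3 - 1*253 = 3 - 253 = -250)
P = 24207 (P = 2*(-288)*(-156 - 288) - 231537 = 2*(-288)*(-444) - 231537 = 255744 - 231537 = 24207)
sqrt(s(-531) + P) = sqrt(-250 + 24207) = sqrt(23957)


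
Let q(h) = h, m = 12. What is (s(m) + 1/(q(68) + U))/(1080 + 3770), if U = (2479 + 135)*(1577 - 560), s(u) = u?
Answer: 31902073/12893754100 ≈ 0.0024742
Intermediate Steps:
U = 2658438 (U = 2614*1017 = 2658438)
(s(m) + 1/(q(68) + U))/(1080 + 3770) = (12 + 1/(68 + 2658438))/(1080 + 3770) = (12 + 1/2658506)/4850 = (12 + 1/2658506)*(1/4850) = (31902073/2658506)*(1/4850) = 31902073/12893754100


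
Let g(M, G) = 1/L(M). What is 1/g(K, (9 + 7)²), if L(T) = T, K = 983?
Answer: 983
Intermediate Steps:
g(M, G) = 1/M
1/g(K, (9 + 7)²) = 1/(1/983) = 983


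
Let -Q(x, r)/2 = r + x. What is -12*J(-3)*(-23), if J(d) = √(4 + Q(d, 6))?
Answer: 276*I*√2 ≈ 390.32*I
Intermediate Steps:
Q(x, r) = -2*r - 2*x (Q(x, r) = -2*(r + x) = -2*r - 2*x)
J(d) = √(-8 - 2*d) (J(d) = √(4 + (-2*6 - 2*d)) = √(4 + (-12 - 2*d)) = √(-8 - 2*d))
-12*J(-3)*(-23) = -12*√(-8 - 2*(-3))*(-23) = -12*√(-8 + 6)*(-23) = -12*I*√2*(-23) = 276*I*√2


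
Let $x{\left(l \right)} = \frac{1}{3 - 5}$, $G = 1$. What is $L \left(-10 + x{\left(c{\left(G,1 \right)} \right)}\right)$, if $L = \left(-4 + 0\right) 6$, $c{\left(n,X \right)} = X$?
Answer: $252$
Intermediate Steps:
$x{\left(l \right)} = - \frac{1}{2}$ ($x{\left(l \right)} = \frac{1}{-2} = - \frac{1}{2}$)
$L = -24$ ($L = \left(-4\right) 6 = -24$)
$L \left(-10 + x{\left(c{\left(G,1 \right)} \right)}\right) = - 24 \left(-10 - \frac{1}{2}\right) = \left(-24\right) \left(- \frac{21}{2}\right) = 252$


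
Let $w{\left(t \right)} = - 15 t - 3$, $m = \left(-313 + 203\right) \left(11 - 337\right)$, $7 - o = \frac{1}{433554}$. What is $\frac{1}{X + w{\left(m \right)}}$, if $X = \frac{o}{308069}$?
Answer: $- \frac{133564547226}{71844770643472201} \approx -1.8591 \cdot 10^{-6}$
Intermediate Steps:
$o = \frac{3034877}{433554}$ ($o = 7 - \frac{1}{433554} = \frac{3034877}{433554} \approx 7.0$)
$m = 35860$ ($m = \left(-110\right) \left(-326\right) = 35860$)
$w{\left(t \right)} = -3 - 15 t$
$X = \frac{3034877}{133564547226}$ ($X = \frac{3034877}{433554 \cdot 308069} = \frac{3034877}{433554} \cdot \frac{1}{308069} = \frac{3034877}{133564547226} \approx 2.2722 \cdot 10^{-5}$)
$\frac{1}{X + w{\left(m \right)}} = \frac{1}{\frac{3034877}{133564547226} - 537903} = \frac{1}{- \frac{71844770643472201}{133564547226}} = - \frac{133564547226}{71844770643472201}$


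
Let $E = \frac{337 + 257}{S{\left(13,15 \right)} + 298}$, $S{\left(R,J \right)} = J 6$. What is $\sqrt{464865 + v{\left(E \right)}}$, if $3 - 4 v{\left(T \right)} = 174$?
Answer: $\frac{\sqrt{1859289}}{2} \approx 681.78$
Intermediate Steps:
$S{\left(R,J \right)} = 6 J$
$E = \frac{297}{194}$ ($E = \frac{337 + 257}{6 \cdot 15 + 298} = \frac{594}{90 + 298} = \frac{594}{388} = 594 \cdot \frac{1}{388} = \frac{297}{194} \approx 1.5309$)
$v{\left(T \right)} = - \frac{171}{4}$ ($v{\left(T \right)} = \frac{3}{4} - \frac{87}{2} = - \frac{171}{4}$)
$\sqrt{464865 + v{\left(E \right)}} = \sqrt{464865 - \frac{171}{4}} = \sqrt{\frac{1859289}{4}} = \frac{\sqrt{1859289}}{2}$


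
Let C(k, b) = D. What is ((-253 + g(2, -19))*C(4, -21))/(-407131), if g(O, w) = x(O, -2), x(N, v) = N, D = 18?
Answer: 4518/407131 ≈ 0.011097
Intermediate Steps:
g(O, w) = O
C(k, b) = 18
((-253 + g(2, -19))*C(4, -21))/(-407131) = ((-253 + 2)*18)/(-407131) = -251*18*(-1/407131) = -4518*(-1/407131) = 4518/407131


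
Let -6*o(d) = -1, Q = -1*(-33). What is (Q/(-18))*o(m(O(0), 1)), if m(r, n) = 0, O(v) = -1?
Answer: -11/36 ≈ -0.30556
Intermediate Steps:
Q = 33
o(d) = ⅙ (o(d) = -⅙*(-1) = ⅙)
(Q/(-18))*o(m(O(0), 1)) = (33/(-18))*(⅙) = -1/18*33*(⅙) = -11/6*⅙ = -11/36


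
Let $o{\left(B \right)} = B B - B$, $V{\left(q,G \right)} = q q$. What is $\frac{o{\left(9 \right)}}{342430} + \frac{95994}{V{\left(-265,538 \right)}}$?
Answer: $\frac{3287628162}{2404714675} \approx 1.3672$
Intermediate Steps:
$V{\left(q,G \right)} = q^{2}$
$o{\left(B \right)} = B^{2} - B$
$\frac{o{\left(9 \right)}}{342430} + \frac{95994}{V{\left(-265,538 \right)}} = \frac{9 \left(-1 + 9\right)}{342430} + \frac{95994}{\left(-265\right)^{2}} = 9 \cdot 8 \cdot \frac{1}{342430} + \frac{95994}{70225} = 72 \cdot \frac{1}{342430} + 95994 \cdot \frac{1}{70225} = \frac{36}{171215} + \frac{95994}{70225} = \frac{3287628162}{2404714675}$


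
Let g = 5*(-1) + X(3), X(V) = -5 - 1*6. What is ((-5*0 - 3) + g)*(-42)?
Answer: 798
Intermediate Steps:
X(V) = -11 (X(V) = -5 - 6 = -11)
g = -16 (g = 5*(-1) - 11 = -5 - 11 = -16)
((-5*0 - 3) + g)*(-42) = ((-5*0 - 3) - 16)*(-42) = ((0 - 3) - 16)*(-42) = (-3 - 16)*(-42) = -19*(-42) = 798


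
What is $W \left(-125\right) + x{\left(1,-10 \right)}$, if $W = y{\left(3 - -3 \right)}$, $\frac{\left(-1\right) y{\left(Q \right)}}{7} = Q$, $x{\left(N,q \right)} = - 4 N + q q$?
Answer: $5346$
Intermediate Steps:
$x{\left(N,q \right)} = q^{2} - 4 N$ ($x{\left(N,q \right)} = - 4 N + q^{2} = q^{2} - 4 N$)
$y{\left(Q \right)} = - 7 Q$
$W = -42$ ($W = - 7 \left(3 - -3\right) = - 7 \left(3 + 3\right) = \left(-7\right) 6 = -42$)
$W \left(-125\right) + x{\left(1,-10 \right)} = \left(-42\right) \left(-125\right) + \left(\left(-10\right)^{2} - 4\right) = 5250 + \left(100 - 4\right) = 5250 + 96 = 5346$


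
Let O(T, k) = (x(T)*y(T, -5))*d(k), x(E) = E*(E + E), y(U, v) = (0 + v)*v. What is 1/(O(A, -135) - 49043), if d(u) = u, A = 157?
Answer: -1/166429793 ≈ -6.0085e-9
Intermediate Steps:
y(U, v) = v² (y(U, v) = v*v = v²)
x(E) = 2*E² (x(E) = E*(2*E) = 2*E²)
O(T, k) = 50*k*T² (O(T, k) = ((2*T²)*(-5)²)*k = ((2*T²)*25)*k = (50*T²)*k = 50*k*T²)
1/(O(A, -135) - 49043) = 1/(50*(-135)*157² - 49043) = 1/(50*(-135)*24649 - 49043) = 1/(-166380750 - 49043) = 1/(-166429793) = -1/166429793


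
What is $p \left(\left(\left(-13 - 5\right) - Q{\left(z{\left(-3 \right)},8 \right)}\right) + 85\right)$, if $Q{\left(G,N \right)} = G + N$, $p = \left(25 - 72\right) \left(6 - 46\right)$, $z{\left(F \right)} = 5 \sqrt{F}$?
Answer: $110920 - 9400 i \sqrt{3} \approx 1.1092 \cdot 10^{5} - 16281.0 i$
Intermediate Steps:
$p = 1880$ ($p = \left(-47\right) \left(-40\right) = 1880$)
$p \left(\left(\left(-13 - 5\right) - Q{\left(z{\left(-3 \right)},8 \right)}\right) + 85\right) = 1880 \left(\left(\left(-13 - 5\right) - \left(5 \sqrt{-3} + 8\right)\right) + 85\right) = 1880 \left(\left(-18 - \left(5 i \sqrt{3} + 8\right)\right) + 85\right) = 1880 \left(\left(-18 - \left(8 + 5 i \sqrt{3}\right)\right) + 85\right) = 1880 \left(\left(-26 - 5 i \sqrt{3}\right) + 85\right) = 1880 \left(59 - 5 i \sqrt{3}\right) = 110920 - 9400 i \sqrt{3}$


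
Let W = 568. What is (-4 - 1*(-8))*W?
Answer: 2272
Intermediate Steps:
(-4 - 1*(-8))*W = (-4 - 1*(-8))*568 = (-4 + 8)*568 = 4*568 = 2272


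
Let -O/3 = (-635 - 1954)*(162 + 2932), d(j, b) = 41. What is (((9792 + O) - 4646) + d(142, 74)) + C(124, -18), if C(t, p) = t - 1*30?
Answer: 24036379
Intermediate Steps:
O = 24031098 (O = -3*(-635 - 1954)*(162 + 2932) = -(-7767)*3094 = -3*(-8010366) = 24031098)
C(t, p) = -30 + t (C(t, p) = t - 30 = -30 + t)
(((9792 + O) - 4646) + d(142, 74)) + C(124, -18) = (((9792 + 24031098) - 4646) + 41) + (-30 + 124) = ((24040890 - 4646) + 41) + 94 = (24036244 + 41) + 94 = 24036285 + 94 = 24036379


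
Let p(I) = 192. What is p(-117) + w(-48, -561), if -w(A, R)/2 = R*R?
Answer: -629250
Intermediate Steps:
w(A, R) = -2*R**2 (w(A, R) = -2*R*R = -2*R**2)
p(-117) + w(-48, -561) = 192 - 2*(-561)**2 = 192 - 2*314721 = 192 - 629442 = -629250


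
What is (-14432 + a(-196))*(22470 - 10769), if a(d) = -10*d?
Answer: -145934872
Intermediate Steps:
(-14432 + a(-196))*(22470 - 10769) = (-14432 - 10*(-196))*(22470 - 10769) = (-14432 + 1960)*11701 = -12472*11701 = -145934872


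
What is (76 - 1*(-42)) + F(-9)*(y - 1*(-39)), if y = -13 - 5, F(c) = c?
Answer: -71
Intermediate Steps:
y = -18
(76 - 1*(-42)) + F(-9)*(y - 1*(-39)) = (76 - 1*(-42)) - 9*(-18 - 1*(-39)) = (76 + 42) - 9*(-18 + 39) = 118 - 9*21 = 118 - 189 = -71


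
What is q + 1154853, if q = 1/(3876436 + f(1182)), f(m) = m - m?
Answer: 4476713743909/3876436 ≈ 1.1549e+6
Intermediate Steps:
f(m) = 0
q = 1/3876436 (q = 1/(3876436 + 0) = 1/3876436 ≈ 2.5797e-7)
q + 1154853 = 1/3876436 + 1154853 = 4476713743909/3876436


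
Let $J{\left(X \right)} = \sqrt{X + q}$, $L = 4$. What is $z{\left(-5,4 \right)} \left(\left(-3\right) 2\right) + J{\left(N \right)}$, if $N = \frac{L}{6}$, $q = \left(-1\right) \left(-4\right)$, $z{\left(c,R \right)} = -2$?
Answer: $12 + \frac{\sqrt{42}}{3} \approx 14.16$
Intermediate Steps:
$q = 4$
$N = \frac{2}{3}$ ($N = \frac{4}{6} = 4 \cdot \frac{1}{6} = \frac{2}{3} \approx 0.66667$)
$J{\left(X \right)} = \sqrt{4 + X}$ ($J{\left(X \right)} = \sqrt{X + 4} = \sqrt{4 + X}$)
$z{\left(-5,4 \right)} \left(\left(-3\right) 2\right) + J{\left(N \right)} = - 2 \left(\left(-3\right) 2\right) + \sqrt{4 + \frac{2}{3}} = \left(-2\right) \left(-6\right) + \sqrt{\frac{14}{3}} = 12 + \frac{\sqrt{42}}{3}$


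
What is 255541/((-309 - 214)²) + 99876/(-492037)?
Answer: 14059520659/19226626939 ≈ 0.73125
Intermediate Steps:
255541/((-309 - 214)²) + 99876/(-492037) = 255541/((-523)²) + 99876*(-1/492037) = 255541/273529 - 14268/70291 = 14059520659/19226626939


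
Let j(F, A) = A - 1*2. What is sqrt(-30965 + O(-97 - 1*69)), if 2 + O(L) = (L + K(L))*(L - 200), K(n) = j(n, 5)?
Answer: sqrt(28691) ≈ 169.38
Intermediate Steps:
j(F, A) = -2 + A (j(F, A) = A - 2 = -2 + A)
K(n) = 3 (K(n) = -2 + 5 = 3)
O(L) = -2 + (-200 + L)*(3 + L) (O(L) = -2 + (L + 3)*(L - 200) = -2 + (3 + L)*(-200 + L) = -2 + (-200 + L)*(3 + L))
sqrt(-30965 + O(-97 - 1*69)) = sqrt(-30965 + (-602 + (-97 - 1*69)**2 - 197*(-97 - 1*69))) = sqrt(-30965 + (-602 + (-97 - 69)**2 - 197*(-97 - 69))) = sqrt(-30965 + (-602 + (-166)**2 - 197*(-166))) = sqrt(-30965 + (-602 + 27556 + 32702)) = sqrt(-30965 + 59656) = sqrt(28691)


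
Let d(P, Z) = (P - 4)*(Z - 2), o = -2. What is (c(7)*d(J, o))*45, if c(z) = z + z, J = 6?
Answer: -5040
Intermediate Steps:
d(P, Z) = (-4 + P)*(-2 + Z)
c(z) = 2*z
(c(7)*d(J, o))*45 = ((2*7)*(8 - 4*(-2) - 2*6 + 6*(-2)))*45 = (14*(8 + 8 - 12 - 12))*45 = (14*(-8))*45 = -112*45 = -5040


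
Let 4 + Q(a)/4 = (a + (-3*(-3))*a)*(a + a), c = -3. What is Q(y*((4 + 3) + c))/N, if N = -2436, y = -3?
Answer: -2876/609 ≈ -4.7225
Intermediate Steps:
Q(a) = -16 + 80*a**2 (Q(a) = -16 + 4*((a + (-3*(-3))*a)*(a + a)) = -16 + 4*((a + 9*a)*(2*a)) = -16 + 4*((10*a)*(2*a)) = -16 + 4*(20*a**2) = -16 + 80*a**2)
Q(y*((4 + 3) + c))/N = (-16 + 80*(-3*((4 + 3) - 3))**2)/(-2436) = (-16 + 80*(-3*(7 - 3))**2)*(-1/2436) = (-16 + 80*(-3*4)**2)*(-1/2436) = (-16 + 80*(-12)**2)*(-1/2436) = (-16 + 80*144)*(-1/2436) = (-16 + 11520)*(-1/2436) = 11504*(-1/2436) = -2876/609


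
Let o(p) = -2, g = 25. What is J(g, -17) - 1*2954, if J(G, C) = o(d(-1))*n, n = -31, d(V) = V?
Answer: -2892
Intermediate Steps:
J(G, C) = 62 (J(G, C) = -2*(-31) = 62)
J(g, -17) - 1*2954 = 62 - 1*2954 = 62 - 2954 = -2892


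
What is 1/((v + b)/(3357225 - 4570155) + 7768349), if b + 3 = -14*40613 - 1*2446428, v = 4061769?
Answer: 606465/4711231252907 ≈ 1.2873e-7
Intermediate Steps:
b = -3015013 (b = -3 + (-14*40613 - 1*2446428) = -3 + (-568582 - 2446428) = -3 - 3015010 = -3015013)
1/((v + b)/(3357225 - 4570155) + 7768349) = 1/((4061769 - 3015013)/(3357225 - 4570155) + 7768349) = 1/(1046756/(-1212930) + 7768349) = 1/(1046756*(-1/1212930) + 7768349) = 1/(-523378/606465 + 7768349) = 1/(4711231252907/606465) = 606465/4711231252907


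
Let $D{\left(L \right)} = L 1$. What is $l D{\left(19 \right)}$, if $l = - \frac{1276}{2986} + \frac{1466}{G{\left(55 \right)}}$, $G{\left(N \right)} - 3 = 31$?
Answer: $\frac{20586937}{25381} \approx 811.12$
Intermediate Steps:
$G{\left(N \right)} = 34$ ($G{\left(N \right)} = 3 + 31 = 34$)
$D{\left(L \right)} = L$
$l = \frac{1083523}{25381}$ ($l = - \frac{1276}{2986} + \frac{1466}{34} = \left(-1276\right) \frac{1}{2986} + 1466 \cdot \frac{1}{34} = - \frac{638}{1493} + \frac{733}{17} = \frac{1083523}{25381} \approx 42.69$)
$l D{\left(19 \right)} = \frac{1083523}{25381} \cdot 19 = \frac{20586937}{25381}$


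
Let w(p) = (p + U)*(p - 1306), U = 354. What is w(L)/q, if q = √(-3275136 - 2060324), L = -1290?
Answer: -93456*I*√1333865/102605 ≈ -1051.9*I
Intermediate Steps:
q = 2*I*√1333865 (q = √(-5335460) = 2*I*√1333865 ≈ 2309.9*I)
w(p) = (-1306 + p)*(354 + p) (w(p) = (p + 354)*(p - 1306) = (354 + p)*(-1306 + p) = (-1306 + p)*(354 + p))
w(L)/q = (-462324 + (-1290)² - 952*(-1290))/((2*I*√1333865)) = (-462324 + 1664100 + 1228080)*(-I*√1333865/2667730) = 2429856*(-I*√1333865/2667730) = -93456*I*√1333865/102605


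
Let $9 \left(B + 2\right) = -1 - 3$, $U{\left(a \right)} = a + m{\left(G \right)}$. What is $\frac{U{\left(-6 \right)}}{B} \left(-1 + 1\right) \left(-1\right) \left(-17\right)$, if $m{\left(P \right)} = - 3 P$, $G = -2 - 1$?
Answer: $0$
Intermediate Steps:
$G = -3$ ($G = -2 - 1 = -3$)
$U{\left(a \right)} = 9 + a$ ($U{\left(a \right)} = a - -9 = a + 9 = 9 + a$)
$B = - \frac{22}{9}$ ($B = -2 + \frac{-1 - 3}{9} = -2 + \frac{1}{9} \left(-4\right) = -2 - \frac{4}{9} = - \frac{22}{9} \approx -2.4444$)
$\frac{U{\left(-6 \right)}}{B} \left(-1 + 1\right) \left(-1\right) \left(-17\right) = \frac{9 - 6}{- \frac{22}{9}} \left(-1 + 1\right) \left(-1\right) \left(-17\right) = 3 \left(- \frac{9}{22}\right) 0 \left(-1\right) \left(-17\right) = \left(- \frac{27}{22}\right) 0 \left(-17\right) = 0 \left(-17\right) = 0$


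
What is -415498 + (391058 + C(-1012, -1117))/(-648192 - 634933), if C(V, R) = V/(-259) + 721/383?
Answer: -52885517812741011/127282150625 ≈ -4.1550e+5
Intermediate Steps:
C(V, R) = 721/383 - V/259 (C(V, R) = V*(-1/259) + 721*(1/383) = -V/259 + 721/383 = 721/383 - V/259)
-415498 + (391058 + C(-1012, -1117))/(-648192 - 634933) = -415498 + (391058 + (721/383 - 1/259*(-1012)))/(-648192 - 634933) = -415498 + (391058 + (721/383 + 1012/259))/(-1283125) = -415498 + (391058 + 574335/99197)*(-1/1283125) = -415498 + (38792354761/99197)*(-1/1283125) = -415498 - 38792354761/127282150625 = -52885517812741011/127282150625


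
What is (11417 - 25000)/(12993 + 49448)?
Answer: -799/3673 ≈ -0.21753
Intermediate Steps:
(11417 - 25000)/(12993 + 49448) = -13583/62441 = -13583*1/62441 = -799/3673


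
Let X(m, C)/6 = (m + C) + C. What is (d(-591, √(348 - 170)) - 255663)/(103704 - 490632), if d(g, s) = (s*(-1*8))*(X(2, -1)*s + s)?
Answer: 257087/386928 ≈ 0.66443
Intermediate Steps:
X(m, C) = 6*m + 12*C (X(m, C) = 6*((m + C) + C) = 6*((C + m) + C) = 6*(m + 2*C) = 6*m + 12*C)
d(g, s) = -8*s² (d(g, s) = (s*(-1*8))*((6*2 + 12*(-1))*s + s) = (s*(-8))*((12 - 12)*s + s) = (-8*s)*(0*s + s) = (-8*s)*(0 + s) = (-8*s)*s = -8*s²)
(d(-591, √(348 - 170)) - 255663)/(103704 - 490632) = (-8*(√(348 - 170))² - 255663)/(103704 - 490632) = (-8*(√178)² - 255663)/(-386928) = (-8*178 - 255663)*(-1/386928) = (-1424 - 255663)*(-1/386928) = -257087*(-1/386928) = 257087/386928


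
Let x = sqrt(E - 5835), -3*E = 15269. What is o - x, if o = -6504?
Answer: -6504 - I*sqrt(98322)/3 ≈ -6504.0 - 104.52*I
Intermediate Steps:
E = -15269/3 (E = -1/3*15269 = -15269/3 ≈ -5089.7)
x = I*sqrt(98322)/3 (x = sqrt(-15269/3 - 5835) = sqrt(-32774/3) = I*sqrt(98322)/3 ≈ 104.52*I)
o - x = -6504 - I*sqrt(98322)/3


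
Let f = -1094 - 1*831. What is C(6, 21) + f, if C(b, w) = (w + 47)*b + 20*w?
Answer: -1097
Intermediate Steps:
f = -1925 (f = -1094 - 831 = -1925)
C(b, w) = 20*w + b*(47 + w) (C(b, w) = (47 + w)*b + 20*w = b*(47 + w) + 20*w = 20*w + b*(47 + w))
C(6, 21) + f = (20*21 + 47*6 + 6*21) - 1925 = (420 + 282 + 126) - 1925 = 828 - 1925 = -1097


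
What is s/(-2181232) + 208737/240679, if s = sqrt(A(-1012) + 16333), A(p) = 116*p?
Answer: 208737/240679 - I*sqrt(101059)/2181232 ≈ 0.86728 - 0.00014574*I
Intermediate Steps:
s = I*sqrt(101059) (s = sqrt(116*(-1012) + 16333) = sqrt(-117392 + 16333) = sqrt(-101059) = I*sqrt(101059) ≈ 317.9*I)
s/(-2181232) + 208737/240679 = (I*sqrt(101059))/(-2181232) + 208737/240679 = (I*sqrt(101059))*(-1/2181232) + 208737*(1/240679) = -I*sqrt(101059)/2181232 + 208737/240679 = 208737/240679 - I*sqrt(101059)/2181232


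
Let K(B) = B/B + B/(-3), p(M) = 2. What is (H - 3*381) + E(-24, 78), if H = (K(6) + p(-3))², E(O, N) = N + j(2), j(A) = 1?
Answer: -1063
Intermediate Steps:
K(B) = 1 - B/3 (K(B) = 1 + B*(-⅓) = 1 - B/3)
E(O, N) = 1 + N (E(O, N) = N + 1 = 1 + N)
H = 1 (H = ((1 - ⅓*6) + 2)² = ((1 - 2) + 2)² = (-1 + 2)² = 1² = 1)
(H - 3*381) + E(-24, 78) = (1 - 3*381) + (1 + 78) = (1 - 1143) + 79 = -1142 + 79 = -1063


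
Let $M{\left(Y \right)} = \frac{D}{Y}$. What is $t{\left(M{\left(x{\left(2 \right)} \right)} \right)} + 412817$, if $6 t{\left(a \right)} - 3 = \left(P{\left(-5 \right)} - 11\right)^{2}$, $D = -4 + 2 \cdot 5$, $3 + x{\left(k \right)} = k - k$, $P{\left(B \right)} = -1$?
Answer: $\frac{825683}{2} \approx 4.1284 \cdot 10^{5}$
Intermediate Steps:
$x{\left(k \right)} = -3$ ($x{\left(k \right)} = -3 + \left(k - k\right) = -3 + 0 = -3$)
$D = 6$ ($D = -4 + 10 = 6$)
$M{\left(Y \right)} = \frac{6}{Y}$
$t{\left(a \right)} = \frac{49}{2}$ ($t{\left(a \right)} = \frac{1}{2} + \frac{\left(-1 - 11\right)^{2}}{6} = \frac{1}{2} + \frac{\left(-12\right)^{2}}{6} = \frac{1}{2} + \frac{1}{6} \cdot 144 = \frac{1}{2} + 24 = \frac{49}{2}$)
$t{\left(M{\left(x{\left(2 \right)} \right)} \right)} + 412817 = \frac{49}{2} + 412817 = \frac{825683}{2}$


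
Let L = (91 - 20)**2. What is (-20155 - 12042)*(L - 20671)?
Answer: 503239110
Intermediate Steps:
L = 5041 (L = 71**2 = 5041)
(-20155 - 12042)*(L - 20671) = (-20155 - 12042)*(5041 - 20671) = -32197*(-15630) = 503239110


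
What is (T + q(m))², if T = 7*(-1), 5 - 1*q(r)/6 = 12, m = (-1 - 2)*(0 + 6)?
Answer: 2401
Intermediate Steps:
m = -18 (m = -3*6 = -18)
q(r) = -42 (q(r) = 30 - 6*12 = 30 - 72 = -42)
T = -7
(T + q(m))² = (-7 - 42)² = (-49)² = 2401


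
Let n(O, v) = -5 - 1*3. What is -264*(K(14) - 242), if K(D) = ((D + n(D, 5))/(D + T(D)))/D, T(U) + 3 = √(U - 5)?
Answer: 3130116/49 ≈ 63880.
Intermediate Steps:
n(O, v) = -8 (n(O, v) = -5 - 3 = -8)
T(U) = -3 + √(-5 + U) (T(U) = -3 + √(U - 5) = -3 + √(-5 + U))
K(D) = (-8 + D)/(D*(-3 + D + √(-5 + D))) (K(D) = ((D - 8)/(D + (-3 + √(-5 + D))))/D = ((-8 + D)/(-3 + D + √(-5 + D)))/D = (-8 + D)/(D*(-3 + D + √(-5 + D))))
-264*(K(14) - 242) = -264*((-8 + 14)/(14*(-3 + 14 + √(-5 + 14))) - 242) = -264*((1/14)*6/(-3 + 14 + √9) - 242) = -264*((1/14)*6/(-3 + 14 + 3) - 242) = -264*((1/14)*6/14 - 242) = -264*((1/14)*(1/14)*6 - 242) = -264*(3/98 - 242) = -264*(-23713/98) = 3130116/49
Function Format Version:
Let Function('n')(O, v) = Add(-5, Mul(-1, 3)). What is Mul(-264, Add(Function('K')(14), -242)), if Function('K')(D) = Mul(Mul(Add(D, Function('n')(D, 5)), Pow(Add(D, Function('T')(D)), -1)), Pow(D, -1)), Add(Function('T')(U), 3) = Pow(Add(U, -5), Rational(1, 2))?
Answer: Rational(3130116, 49) ≈ 63880.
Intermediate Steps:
Function('n')(O, v) = -8 (Function('n')(O, v) = Add(-5, -3) = -8)
Function('T')(U) = Add(-3, Pow(Add(-5, U), Rational(1, 2))) (Function('T')(U) = Add(-3, Pow(Add(U, -5), Rational(1, 2))) = Add(-3, Pow(Add(-5, U), Rational(1, 2))))
Function('K')(D) = Mul(Pow(D, -1), Pow(Add(-3, D, Pow(Add(-5, D), Rational(1, 2))), -1), Add(-8, D)) (Function('K')(D) = Mul(Mul(Add(D, -8), Pow(Add(D, Add(-3, Pow(Add(-5, D), Rational(1, 2)))), -1)), Pow(D, -1)) = Mul(Mul(Add(-8, D), Pow(Add(-3, D, Pow(Add(-5, D), Rational(1, 2))), -1)), Pow(D, -1)) = Mul(Mul(Pow(Add(-3, D, Pow(Add(-5, D), Rational(1, 2))), -1), Add(-8, D)), Pow(D, -1)) = Mul(Pow(D, -1), Pow(Add(-3, D, Pow(Add(-5, D), Rational(1, 2))), -1), Add(-8, D)))
Mul(-264, Add(Function('K')(14), -242)) = Mul(-264, Add(Mul(Pow(14, -1), Pow(Add(-3, 14, Pow(Add(-5, 14), Rational(1, 2))), -1), Add(-8, 14)), -242)) = Mul(-264, Add(Mul(Rational(1, 14), Pow(Add(-3, 14, Pow(9, Rational(1, 2))), -1), 6), -242)) = Mul(-264, Add(Mul(Rational(1, 14), Pow(Add(-3, 14, 3), -1), 6), -242)) = Mul(-264, Add(Mul(Rational(1, 14), Pow(14, -1), 6), -242)) = Mul(-264, Add(Mul(Rational(1, 14), Rational(1, 14), 6), -242)) = Mul(-264, Add(Rational(3, 98), -242)) = Mul(-264, Rational(-23713, 98)) = Rational(3130116, 49)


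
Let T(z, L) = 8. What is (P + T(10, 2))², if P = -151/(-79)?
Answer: 613089/6241 ≈ 98.236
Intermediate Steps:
P = 151/79 (P = -151*(-1/79) = 151/79 ≈ 1.9114)
(P + T(10, 2))² = (151/79 + 8)² = (783/79)² = 613089/6241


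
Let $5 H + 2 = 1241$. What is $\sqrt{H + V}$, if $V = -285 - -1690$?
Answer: $\frac{2 \sqrt{10330}}{5} \approx 40.655$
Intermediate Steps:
$H = \frac{1239}{5}$ ($H = - \frac{2}{5} + \frac{1}{5} \cdot 1241 = - \frac{2}{5} + \frac{1241}{5} = \frac{1239}{5} \approx 247.8$)
$V = 1405$ ($V = -285 + 1690 = 1405$)
$\sqrt{H + V} = \sqrt{\frac{1239}{5} + 1405} = \sqrt{\frac{8264}{5}} = \frac{2 \sqrt{10330}}{5}$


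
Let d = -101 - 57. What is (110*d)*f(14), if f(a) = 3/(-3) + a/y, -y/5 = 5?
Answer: 135564/5 ≈ 27113.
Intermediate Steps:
y = -25 (y = -5*5 = -25)
f(a) = -1 - a/25 (f(a) = 3/(-3) + a/(-25) = 3*(-1/3) + a*(-1/25) = -1 - a/25)
d = -158
(110*d)*f(14) = (110*(-158))*(-1 - 1/25*14) = -17380*(-1 - 14/25) = -17380*(-39/25) = 135564/5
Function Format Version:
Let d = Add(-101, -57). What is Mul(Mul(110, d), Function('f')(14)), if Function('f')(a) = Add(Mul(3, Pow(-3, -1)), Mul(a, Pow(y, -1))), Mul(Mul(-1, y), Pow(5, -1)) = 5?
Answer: Rational(135564, 5) ≈ 27113.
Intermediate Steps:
y = -25 (y = Mul(-5, 5) = -25)
Function('f')(a) = Add(-1, Mul(Rational(-1, 25), a)) (Function('f')(a) = Add(Mul(3, Pow(-3, -1)), Mul(a, Pow(-25, -1))) = Add(Mul(3, Rational(-1, 3)), Mul(a, Rational(-1, 25))) = Add(-1, Mul(Rational(-1, 25), a)))
d = -158
Mul(Mul(110, d), Function('f')(14)) = Mul(Mul(110, -158), Add(-1, Mul(Rational(-1, 25), 14))) = Mul(-17380, Add(-1, Rational(-14, 25))) = Mul(-17380, Rational(-39, 25)) = Rational(135564, 5)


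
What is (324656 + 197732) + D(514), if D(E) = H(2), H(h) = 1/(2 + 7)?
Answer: 4701493/9 ≈ 5.2239e+5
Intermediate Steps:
H(h) = ⅑ (H(h) = 1/9 = ⅑)
D(E) = ⅑
(324656 + 197732) + D(514) = (324656 + 197732) + ⅑ = 522388 + ⅑ = 4701493/9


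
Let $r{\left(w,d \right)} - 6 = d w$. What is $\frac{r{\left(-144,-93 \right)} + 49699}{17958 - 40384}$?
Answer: $- \frac{63097}{22426} \approx -2.8136$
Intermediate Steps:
$r{\left(w,d \right)} = 6 + d w$
$\frac{r{\left(-144,-93 \right)} + 49699}{17958 - 40384} = \frac{\left(6 - -13392\right) + 49699}{17958 - 40384} = \frac{\left(6 + 13392\right) + 49699}{-22426} = \left(13398 + 49699\right) \left(- \frac{1}{22426}\right) = 63097 \left(- \frac{1}{22426}\right) = - \frac{63097}{22426}$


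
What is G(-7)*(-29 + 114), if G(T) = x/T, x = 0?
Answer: 0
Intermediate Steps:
G(T) = 0 (G(T) = 0/T = 0)
G(-7)*(-29 + 114) = 0*(-29 + 114) = 0*85 = 0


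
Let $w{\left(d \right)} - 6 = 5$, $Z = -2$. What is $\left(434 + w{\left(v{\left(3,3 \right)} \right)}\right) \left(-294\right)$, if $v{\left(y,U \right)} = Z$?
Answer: $-130830$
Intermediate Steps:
$v{\left(y,U \right)} = -2$
$w{\left(d \right)} = 11$ ($w{\left(d \right)} = 6 + 5 = 11$)
$\left(434 + w{\left(v{\left(3,3 \right)} \right)}\right) \left(-294\right) = \left(434 + 11\right) \left(-294\right) = 445 \left(-294\right) = -130830$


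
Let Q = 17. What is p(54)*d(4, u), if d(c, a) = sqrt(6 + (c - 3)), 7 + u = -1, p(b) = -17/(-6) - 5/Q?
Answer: 259*sqrt(7)/102 ≈ 6.7181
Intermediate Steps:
p(b) = 259/102 (p(b) = -17/(-6) - 5/17 = -17*(-1/6) - 5*1/17 = 17/6 - 5/17 = 259/102)
u = -8 (u = -7 - 1 = -8)
d(c, a) = sqrt(3 + c) (d(c, a) = sqrt(6 + (-3 + c)) = sqrt(3 + c))
p(54)*d(4, u) = 259*sqrt(3 + 4)/102 = 259*sqrt(7)/102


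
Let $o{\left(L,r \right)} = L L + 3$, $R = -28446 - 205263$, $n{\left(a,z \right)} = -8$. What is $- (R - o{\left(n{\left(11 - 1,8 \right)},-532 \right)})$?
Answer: $233776$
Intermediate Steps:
$R = -233709$ ($R = -28446 - 205263 = -233709$)
$o{\left(L,r \right)} = 3 + L^{2}$ ($o{\left(L,r \right)} = L^{2} + 3 = 3 + L^{2}$)
$- (R - o{\left(n{\left(11 - 1,8 \right)},-532 \right)}) = - (-233709 - \left(3 + \left(-8\right)^{2}\right)) = - (-233709 - \left(3 + 64\right)) = - (-233709 - 67) = \left(-1\right) \left(-233776\right) = 233776$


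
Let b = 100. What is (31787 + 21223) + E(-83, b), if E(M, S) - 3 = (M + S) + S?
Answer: 53130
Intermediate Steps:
E(M, S) = 3 + M + 2*S (E(M, S) = 3 + ((M + S) + S) = 3 + (M + 2*S) = 3 + M + 2*S)
(31787 + 21223) + E(-83, b) = (31787 + 21223) + (3 - 83 + 2*100) = 53010 + (3 - 83 + 200) = 53010 + 120 = 53130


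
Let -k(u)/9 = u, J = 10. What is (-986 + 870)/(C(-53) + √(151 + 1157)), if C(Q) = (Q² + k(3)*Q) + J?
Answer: -61625/2257649 + 29*√327/2257649 ≈ -0.027064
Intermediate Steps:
k(u) = -9*u
C(Q) = 10 + Q² - 27*Q (C(Q) = (Q² + (-9*3)*Q) + 10 = (Q² - 27*Q) + 10 = 10 + Q² - 27*Q)
(-986 + 870)/(C(-53) + √(151 + 1157)) = (-986 + 870)/((10 + (-53)² - 27*(-53)) + √(151 + 1157)) = -116/((10 + 2809 + 1431) + √1308) = -116/(4250 + 2*√327)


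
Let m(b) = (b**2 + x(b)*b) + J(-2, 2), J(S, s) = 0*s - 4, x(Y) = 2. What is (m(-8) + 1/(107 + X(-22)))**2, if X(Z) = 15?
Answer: 28826161/14884 ≈ 1936.7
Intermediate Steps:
J(S, s) = -4 (J(S, s) = 0 - 4 = -4)
m(b) = -4 + b**2 + 2*b (m(b) = (b**2 + 2*b) - 4 = -4 + b**2 + 2*b)
(m(-8) + 1/(107 + X(-22)))**2 = ((-4 + (-8)**2 + 2*(-8)) + 1/(107 + 15))**2 = ((-4 + 64 - 16) + 1/122)**2 = (44 + 1/122)**2 = (5369/122)**2 = 28826161/14884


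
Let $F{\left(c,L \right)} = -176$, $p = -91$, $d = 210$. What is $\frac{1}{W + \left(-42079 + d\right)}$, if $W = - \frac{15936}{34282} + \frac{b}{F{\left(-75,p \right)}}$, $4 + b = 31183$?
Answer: $- \frac{3016816}{126846910711} \approx -2.3783 \cdot 10^{-5}$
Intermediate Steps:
$b = 31179$ ($b = -4 + 31183 = 31179$)
$W = - \frac{535841607}{3016816}$ ($W = - \frac{15936}{34282} + \frac{31179}{-176} = \left(-15936\right) \frac{1}{34282} + 31179 \left(- \frac{1}{176}\right) = - \frac{7968}{17141} - \frac{31179}{176} = - \frac{535841607}{3016816} \approx -177.62$)
$\frac{1}{W + \left(-42079 + d\right)} = \frac{1}{- \frac{535841607}{3016816} + \left(-42079 + 210\right)} = \frac{1}{- \frac{535841607}{3016816} - 41869} = \frac{1}{- \frac{126846910711}{3016816}} = - \frac{3016816}{126846910711}$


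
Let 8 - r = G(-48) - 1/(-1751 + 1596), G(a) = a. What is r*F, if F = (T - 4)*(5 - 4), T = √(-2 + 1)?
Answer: -34716/155 + 8679*I/155 ≈ -223.97 + 55.994*I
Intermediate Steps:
T = I (T = √(-1) = I ≈ 1.0*I)
r = 8679/155 (r = 8 - (-48 - 1/(-1751 + 1596)) = 8 - (-48 - 1/(-155)) = 8 - (-48 - 1*(-1/155)) = 8 - (-48 + 1/155) = 8 - 1*(-7439/155) = 8 + 7439/155 = 8679/155 ≈ 55.994)
F = -4 + I (F = (I - 4)*(5 - 4) = (-4 + I)*1 = -4 + I ≈ -4.0 + 1.0*I)
r*F = 8679*(-4 + I)/155 = -34716/155 + 8679*I/155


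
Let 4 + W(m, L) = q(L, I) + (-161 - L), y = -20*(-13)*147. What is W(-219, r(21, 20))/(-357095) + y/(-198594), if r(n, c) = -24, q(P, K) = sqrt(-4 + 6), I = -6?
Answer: -2270028191/11819487405 - sqrt(2)/357095 ≈ -0.19206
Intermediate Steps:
q(P, K) = sqrt(2)
y = 38220 (y = 260*147 = 38220)
W(m, L) = -165 + sqrt(2) - L (W(m, L) = -4 + (sqrt(2) + (-161 - L)) = -4 + (-161 + sqrt(2) - L) = -165 + sqrt(2) - L)
W(-219, r(21, 20))/(-357095) + y/(-198594) = (-165 + sqrt(2) - 1*(-24))/(-357095) + 38220/(-198594) = (-165 + sqrt(2) + 24)*(-1/357095) + 38220*(-1/198594) = (-141 + sqrt(2))*(-1/357095) - 6370/33099 = (141/357095 - sqrt(2)/357095) - 6370/33099 = -2270028191/11819487405 - sqrt(2)/357095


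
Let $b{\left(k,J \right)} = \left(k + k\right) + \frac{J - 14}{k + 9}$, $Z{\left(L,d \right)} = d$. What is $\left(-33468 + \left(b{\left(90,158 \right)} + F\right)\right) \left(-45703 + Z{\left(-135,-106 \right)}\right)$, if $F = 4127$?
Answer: $\frac{14693465795}{11} \approx 1.3358 \cdot 10^{9}$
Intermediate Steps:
$b{\left(k,J \right)} = 2 k + \frac{-14 + J}{9 + k}$
$\left(-33468 + \left(b{\left(90,158 \right)} + F\right)\right) \left(-45703 + Z{\left(-135,-106 \right)}\right) = \left(-33468 + \left(\frac{-14 + 158 + 2 \cdot 90^{2} + 18 \cdot 90}{9 + 90} + 4127\right)\right) \left(-45703 - 106\right) = \left(-33468 + \left(\frac{-14 + 158 + 2 \cdot 8100 + 1620}{99} + 4127\right)\right) \left(-45809\right) = \left(-33468 + \left(\frac{-14 + 158 + 16200 + 1620}{99} + 4127\right)\right) \left(-45809\right) = \left(-33468 + \left(\frac{1}{99} \cdot 17964 + 4127\right)\right) \left(-45809\right) = \left(-33468 + \left(\frac{1996}{11} + 4127\right)\right) \left(-45809\right) = \left(-33468 + \frac{47393}{11}\right) \left(-45809\right) = \left(- \frac{320755}{11}\right) \left(-45809\right) = \frac{14693465795}{11}$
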